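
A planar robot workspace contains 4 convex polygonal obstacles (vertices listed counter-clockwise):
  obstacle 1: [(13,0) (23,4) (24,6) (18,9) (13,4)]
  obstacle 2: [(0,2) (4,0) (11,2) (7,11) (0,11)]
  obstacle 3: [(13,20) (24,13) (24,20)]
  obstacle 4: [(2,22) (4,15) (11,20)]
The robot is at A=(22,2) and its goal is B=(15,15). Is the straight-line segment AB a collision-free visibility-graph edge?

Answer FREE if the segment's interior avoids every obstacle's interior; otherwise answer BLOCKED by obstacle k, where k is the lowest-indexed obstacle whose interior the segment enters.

BLOCKED by obstacle 1

Obstacle 1 [(13,0) (23,4) (24,6) (18,9) (13,4)]:
  edge (13,0)–(23,4): crosses AB
  edge (23,4)–(24,6): clear
  edge (24,6)–(18,9): crosses AB
  edge (18,9)–(13,4): clear
  edge (13,4)–(13,0): clear
  → BLOCKED
Obstacle 2 [(0,2) (4,0) (11,2) (7,11) (0,11)]:
  edge (0,2)–(4,0): clear
  edge (4,0)–(11,2): clear
  edge (11,2)–(7,11): clear
  edge (7,11)–(0,11): clear
  edge (0,11)–(0,2): clear
  midpoint (37/2,17/2) outside
  → clear
Obstacle 3 [(13,20) (24,13) (24,20)]:
  edge (13,20)–(24,13): clear
  edge (24,13)–(24,20): clear
  edge (24,20)–(13,20): clear
  midpoint (37/2,17/2) outside
  → clear
Obstacle 4 [(2,22) (4,15) (11,20)]:
  edge (2,22)–(4,15): clear
  edge (4,15)–(11,20): clear
  edge (11,20)–(2,22): clear
  midpoint (37/2,17/2) outside
  → clear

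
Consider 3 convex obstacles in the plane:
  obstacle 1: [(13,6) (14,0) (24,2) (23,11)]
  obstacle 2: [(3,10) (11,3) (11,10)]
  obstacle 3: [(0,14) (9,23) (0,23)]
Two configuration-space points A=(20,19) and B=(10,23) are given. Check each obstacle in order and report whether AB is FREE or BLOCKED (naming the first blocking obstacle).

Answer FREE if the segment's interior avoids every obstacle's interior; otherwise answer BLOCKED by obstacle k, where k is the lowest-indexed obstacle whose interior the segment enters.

FREE

Obstacle 1 [(13,6) (14,0) (24,2) (23,11)]:
  edge (13,6)–(14,0): clear
  edge (14,0)–(24,2): clear
  edge (24,2)–(23,11): clear
  edge (23,11)–(13,6): clear
  midpoint (15,21) outside
  → clear
Obstacle 2 [(3,10) (11,3) (11,10)]:
  edge (3,10)–(11,3): clear
  edge (11,3)–(11,10): clear
  edge (11,10)–(3,10): clear
  midpoint (15,21) outside
  → clear
Obstacle 3 [(0,14) (9,23) (0,23)]:
  edge (0,14)–(9,23): clear
  edge (9,23)–(0,23): clear
  edge (0,23)–(0,14): clear
  midpoint (15,21) outside
  → clear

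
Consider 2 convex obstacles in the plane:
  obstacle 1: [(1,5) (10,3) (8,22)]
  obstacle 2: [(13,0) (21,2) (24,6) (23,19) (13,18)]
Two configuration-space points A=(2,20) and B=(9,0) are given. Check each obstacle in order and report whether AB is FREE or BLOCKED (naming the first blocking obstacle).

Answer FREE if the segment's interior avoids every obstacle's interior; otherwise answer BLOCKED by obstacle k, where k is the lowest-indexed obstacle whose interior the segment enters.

BLOCKED by obstacle 1

Obstacle 1 [(1,5) (10,3) (8,22)]:
  edge (1,5)–(10,3): crosses AB
  edge (10,3)–(8,22): clear
  edge (8,22)–(1,5): crosses AB
  → BLOCKED
Obstacle 2 [(13,0) (21,2) (24,6) (23,19) (13,18)]:
  edge (13,0)–(21,2): clear
  edge (21,2)–(24,6): clear
  edge (24,6)–(23,19): clear
  edge (23,19)–(13,18): clear
  edge (13,18)–(13,0): clear
  midpoint (11/2,10) outside
  → clear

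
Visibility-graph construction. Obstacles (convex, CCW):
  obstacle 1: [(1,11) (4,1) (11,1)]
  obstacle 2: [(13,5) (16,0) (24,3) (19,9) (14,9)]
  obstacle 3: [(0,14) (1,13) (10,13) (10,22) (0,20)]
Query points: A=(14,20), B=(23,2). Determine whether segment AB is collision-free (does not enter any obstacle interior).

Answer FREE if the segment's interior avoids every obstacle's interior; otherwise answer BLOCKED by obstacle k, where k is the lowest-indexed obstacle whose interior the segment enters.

BLOCKED by obstacle 2

Obstacle 1 [(1,11) (4,1) (11,1)]:
  edge (1,11)–(4,1): clear
  edge (4,1)–(11,1): clear
  edge (11,1)–(1,11): clear
  midpoint (37/2,11) outside
  → clear
Obstacle 2 [(13,5) (16,0) (24,3) (19,9) (14,9)]:
  edge (13,5)–(16,0): clear
  edge (16,0)–(24,3): crosses AB
  edge (24,3)–(19,9): crosses AB
  edge (19,9)–(14,9): clear
  edge (14,9)–(13,5): clear
  → BLOCKED
Obstacle 3 [(0,14) (1,13) (10,13) (10,22) (0,20)]:
  edge (0,14)–(1,13): clear
  edge (1,13)–(10,13): clear
  edge (10,13)–(10,22): clear
  edge (10,22)–(0,20): clear
  edge (0,20)–(0,14): clear
  midpoint (37/2,11) outside
  → clear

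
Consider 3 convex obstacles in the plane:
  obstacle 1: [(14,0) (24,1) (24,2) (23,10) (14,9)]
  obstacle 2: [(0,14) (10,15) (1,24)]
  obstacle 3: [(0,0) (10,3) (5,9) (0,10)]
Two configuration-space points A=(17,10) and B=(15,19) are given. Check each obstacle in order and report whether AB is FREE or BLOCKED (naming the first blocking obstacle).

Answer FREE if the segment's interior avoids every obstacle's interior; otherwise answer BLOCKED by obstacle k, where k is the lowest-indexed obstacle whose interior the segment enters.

Obstacle 1 [(14,0) (24,1) (24,2) (23,10) (14,9)]:
  edge (14,0)–(24,1): clear
  edge (24,1)–(24,2): clear
  edge (24,2)–(23,10): clear
  edge (23,10)–(14,9): clear
  edge (14,9)–(14,0): clear
  midpoint (16,29/2) outside
  → clear
Obstacle 2 [(0,14) (10,15) (1,24)]:
  edge (0,14)–(10,15): clear
  edge (10,15)–(1,24): clear
  edge (1,24)–(0,14): clear
  midpoint (16,29/2) outside
  → clear
Obstacle 3 [(0,0) (10,3) (5,9) (0,10)]:
  edge (0,0)–(10,3): clear
  edge (10,3)–(5,9): clear
  edge (5,9)–(0,10): clear
  edge (0,10)–(0,0): clear
  midpoint (16,29/2) outside
  → clear

FREE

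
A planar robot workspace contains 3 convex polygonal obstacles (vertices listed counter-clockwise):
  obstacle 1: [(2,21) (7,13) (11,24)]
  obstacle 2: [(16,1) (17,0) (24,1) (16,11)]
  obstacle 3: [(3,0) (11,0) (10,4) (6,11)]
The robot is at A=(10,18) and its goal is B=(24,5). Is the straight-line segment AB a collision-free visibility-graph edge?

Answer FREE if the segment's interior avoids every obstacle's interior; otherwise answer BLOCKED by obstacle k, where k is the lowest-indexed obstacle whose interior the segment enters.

FREE

Obstacle 1 [(2,21) (7,13) (11,24)]:
  edge (2,21)–(7,13): clear
  edge (7,13)–(11,24): clear
  edge (11,24)–(2,21): clear
  midpoint (17,23/2) outside
  → clear
Obstacle 2 [(16,1) (17,0) (24,1) (16,11)]:
  edge (16,1)–(17,0): clear
  edge (17,0)–(24,1): clear
  edge (24,1)–(16,11): clear
  edge (16,11)–(16,1): clear
  midpoint (17,23/2) outside
  → clear
Obstacle 3 [(3,0) (11,0) (10,4) (6,11)]:
  edge (3,0)–(11,0): clear
  edge (11,0)–(10,4): clear
  edge (10,4)–(6,11): clear
  edge (6,11)–(3,0): clear
  midpoint (17,23/2) outside
  → clear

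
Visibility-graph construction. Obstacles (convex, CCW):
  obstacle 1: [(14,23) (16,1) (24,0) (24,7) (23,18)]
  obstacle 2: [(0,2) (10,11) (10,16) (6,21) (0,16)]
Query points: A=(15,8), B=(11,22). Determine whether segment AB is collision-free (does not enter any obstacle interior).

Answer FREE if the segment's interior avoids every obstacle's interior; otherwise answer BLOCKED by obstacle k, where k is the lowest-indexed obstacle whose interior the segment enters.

FREE

Obstacle 1 [(14,23) (16,1) (24,0) (24,7) (23,18)]:
  edge (14,23)–(16,1): clear
  edge (16,1)–(24,0): clear
  edge (24,0)–(24,7): clear
  edge (24,7)–(23,18): clear
  edge (23,18)–(14,23): clear
  midpoint (13,15) outside
  → clear
Obstacle 2 [(0,2) (10,11) (10,16) (6,21) (0,16)]:
  edge (0,2)–(10,11): clear
  edge (10,11)–(10,16): clear
  edge (10,16)–(6,21): clear
  edge (6,21)–(0,16): clear
  edge (0,16)–(0,2): clear
  midpoint (13,15) outside
  → clear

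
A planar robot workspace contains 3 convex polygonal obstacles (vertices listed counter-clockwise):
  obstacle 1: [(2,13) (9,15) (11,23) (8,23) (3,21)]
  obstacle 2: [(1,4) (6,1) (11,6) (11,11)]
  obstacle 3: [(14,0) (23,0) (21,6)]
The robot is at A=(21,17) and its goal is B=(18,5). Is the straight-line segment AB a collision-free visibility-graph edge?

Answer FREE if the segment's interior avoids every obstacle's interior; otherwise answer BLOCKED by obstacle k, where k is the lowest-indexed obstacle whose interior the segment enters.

FREE

Obstacle 1 [(2,13) (9,15) (11,23) (8,23) (3,21)]:
  edge (2,13)–(9,15): clear
  edge (9,15)–(11,23): clear
  edge (11,23)–(8,23): clear
  edge (8,23)–(3,21): clear
  edge (3,21)–(2,13): clear
  midpoint (39/2,11) outside
  → clear
Obstacle 2 [(1,4) (6,1) (11,6) (11,11)]:
  edge (1,4)–(6,1): clear
  edge (6,1)–(11,6): clear
  edge (11,6)–(11,11): clear
  edge (11,11)–(1,4): clear
  midpoint (39/2,11) outside
  → clear
Obstacle 3 [(14,0) (23,0) (21,6)]:
  edge (14,0)–(23,0): clear
  edge (23,0)–(21,6): clear
  edge (21,6)–(14,0): clear
  midpoint (39/2,11) outside
  → clear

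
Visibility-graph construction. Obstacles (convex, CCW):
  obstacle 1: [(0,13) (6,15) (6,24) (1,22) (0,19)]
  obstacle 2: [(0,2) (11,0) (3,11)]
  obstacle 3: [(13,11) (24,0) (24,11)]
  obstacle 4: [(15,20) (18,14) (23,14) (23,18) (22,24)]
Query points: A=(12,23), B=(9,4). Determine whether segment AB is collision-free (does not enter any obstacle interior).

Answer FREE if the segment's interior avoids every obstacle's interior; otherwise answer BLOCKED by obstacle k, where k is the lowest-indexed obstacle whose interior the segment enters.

Obstacle 1 [(0,13) (6,15) (6,24) (1,22) (0,19)]:
  edge (0,13)–(6,15): clear
  edge (6,15)–(6,24): clear
  edge (6,24)–(1,22): clear
  edge (1,22)–(0,19): clear
  edge (0,19)–(0,13): clear
  midpoint (21/2,27/2) outside
  → clear
Obstacle 2 [(0,2) (11,0) (3,11)]:
  edge (0,2)–(11,0): clear
  edge (11,0)–(3,11): clear
  edge (3,11)–(0,2): clear
  midpoint (21/2,27/2) outside
  → clear
Obstacle 3 [(13,11) (24,0) (24,11)]:
  edge (13,11)–(24,0): clear
  edge (24,0)–(24,11): clear
  edge (24,11)–(13,11): clear
  midpoint (21/2,27/2) outside
  → clear
Obstacle 4 [(15,20) (18,14) (23,14) (23,18) (22,24)]:
  edge (15,20)–(18,14): clear
  edge (18,14)–(23,14): clear
  edge (23,14)–(23,18): clear
  edge (23,18)–(22,24): clear
  edge (22,24)–(15,20): clear
  midpoint (21/2,27/2) outside
  → clear

FREE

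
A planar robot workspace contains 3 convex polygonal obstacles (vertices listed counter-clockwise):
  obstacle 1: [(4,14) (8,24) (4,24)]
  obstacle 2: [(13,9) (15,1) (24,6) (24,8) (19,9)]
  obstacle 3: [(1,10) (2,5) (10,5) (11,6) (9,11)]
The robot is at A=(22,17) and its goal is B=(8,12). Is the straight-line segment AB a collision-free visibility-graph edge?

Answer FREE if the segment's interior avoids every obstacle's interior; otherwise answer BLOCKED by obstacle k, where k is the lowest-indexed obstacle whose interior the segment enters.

Obstacle 1 [(4,14) (8,24) (4,24)]:
  edge (4,14)–(8,24): clear
  edge (8,24)–(4,24): clear
  edge (4,24)–(4,14): clear
  midpoint (15,29/2) outside
  → clear
Obstacle 2 [(13,9) (15,1) (24,6) (24,8) (19,9)]:
  edge (13,9)–(15,1): clear
  edge (15,1)–(24,6): clear
  edge (24,6)–(24,8): clear
  edge (24,8)–(19,9): clear
  edge (19,9)–(13,9): clear
  midpoint (15,29/2) outside
  → clear
Obstacle 3 [(1,10) (2,5) (10,5) (11,6) (9,11)]:
  edge (1,10)–(2,5): clear
  edge (2,5)–(10,5): clear
  edge (10,5)–(11,6): clear
  edge (11,6)–(9,11): clear
  edge (9,11)–(1,10): clear
  midpoint (15,29/2) outside
  → clear

FREE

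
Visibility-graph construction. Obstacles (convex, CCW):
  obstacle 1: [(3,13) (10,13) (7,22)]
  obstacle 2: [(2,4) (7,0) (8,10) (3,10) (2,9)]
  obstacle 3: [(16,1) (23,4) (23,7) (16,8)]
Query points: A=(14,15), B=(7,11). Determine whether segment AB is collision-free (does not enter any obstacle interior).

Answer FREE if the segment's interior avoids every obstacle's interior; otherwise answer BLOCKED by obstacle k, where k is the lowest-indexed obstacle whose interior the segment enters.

Obstacle 1 [(3,13) (10,13) (7,22)]:
  edge (3,13)–(10,13): clear
  edge (10,13)–(7,22): clear
  edge (7,22)–(3,13): clear
  midpoint (21/2,13) outside
  → clear
Obstacle 2 [(2,4) (7,0) (8,10) (3,10) (2,9)]:
  edge (2,4)–(7,0): clear
  edge (7,0)–(8,10): clear
  edge (8,10)–(3,10): clear
  edge (3,10)–(2,9): clear
  edge (2,9)–(2,4): clear
  midpoint (21/2,13) outside
  → clear
Obstacle 3 [(16,1) (23,4) (23,7) (16,8)]:
  edge (16,1)–(23,4): clear
  edge (23,4)–(23,7): clear
  edge (23,7)–(16,8): clear
  edge (16,8)–(16,1): clear
  midpoint (21/2,13) outside
  → clear

FREE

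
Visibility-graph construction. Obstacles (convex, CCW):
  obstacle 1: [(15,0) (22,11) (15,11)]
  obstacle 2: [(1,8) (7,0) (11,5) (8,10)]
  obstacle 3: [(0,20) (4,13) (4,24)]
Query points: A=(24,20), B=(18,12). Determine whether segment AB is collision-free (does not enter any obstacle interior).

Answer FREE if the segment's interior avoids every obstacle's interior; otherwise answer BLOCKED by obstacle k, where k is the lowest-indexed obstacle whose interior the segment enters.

FREE

Obstacle 1 [(15,0) (22,11) (15,11)]:
  edge (15,0)–(22,11): clear
  edge (22,11)–(15,11): clear
  edge (15,11)–(15,0): clear
  midpoint (21,16) outside
  → clear
Obstacle 2 [(1,8) (7,0) (11,5) (8,10)]:
  edge (1,8)–(7,0): clear
  edge (7,0)–(11,5): clear
  edge (11,5)–(8,10): clear
  edge (8,10)–(1,8): clear
  midpoint (21,16) outside
  → clear
Obstacle 3 [(0,20) (4,13) (4,24)]:
  edge (0,20)–(4,13): clear
  edge (4,13)–(4,24): clear
  edge (4,24)–(0,20): clear
  midpoint (21,16) outside
  → clear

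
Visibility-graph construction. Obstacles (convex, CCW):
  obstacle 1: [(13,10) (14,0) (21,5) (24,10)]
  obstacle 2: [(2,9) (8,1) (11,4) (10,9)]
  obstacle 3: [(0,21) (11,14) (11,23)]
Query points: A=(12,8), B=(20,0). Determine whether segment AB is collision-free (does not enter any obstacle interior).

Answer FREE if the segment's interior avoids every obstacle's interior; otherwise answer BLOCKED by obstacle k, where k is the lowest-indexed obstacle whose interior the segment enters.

Obstacle 1 [(13,10) (14,0) (21,5) (24,10)]:
  edge (13,10)–(14,0): crosses AB
  edge (14,0)–(21,5): crosses AB
  edge (21,5)–(24,10): clear
  edge (24,10)–(13,10): clear
  → BLOCKED
Obstacle 2 [(2,9) (8,1) (11,4) (10,9)]:
  edge (2,9)–(8,1): clear
  edge (8,1)–(11,4): clear
  edge (11,4)–(10,9): clear
  edge (10,9)–(2,9): clear
  midpoint (16,4) outside
  → clear
Obstacle 3 [(0,21) (11,14) (11,23)]:
  edge (0,21)–(11,14): clear
  edge (11,14)–(11,23): clear
  edge (11,23)–(0,21): clear
  midpoint (16,4) outside
  → clear

BLOCKED by obstacle 1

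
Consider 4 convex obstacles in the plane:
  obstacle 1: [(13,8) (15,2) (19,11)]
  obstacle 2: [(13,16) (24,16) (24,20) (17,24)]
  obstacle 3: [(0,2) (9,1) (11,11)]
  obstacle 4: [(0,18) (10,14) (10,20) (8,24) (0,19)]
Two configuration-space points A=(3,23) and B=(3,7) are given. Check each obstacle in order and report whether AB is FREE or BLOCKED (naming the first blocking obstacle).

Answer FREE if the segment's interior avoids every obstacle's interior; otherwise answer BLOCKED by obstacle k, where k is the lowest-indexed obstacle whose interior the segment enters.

Obstacle 1 [(13,8) (15,2) (19,11)]:
  edge (13,8)–(15,2): clear
  edge (15,2)–(19,11): clear
  edge (19,11)–(13,8): clear
  midpoint (3,15) outside
  → clear
Obstacle 2 [(13,16) (24,16) (24,20) (17,24)]:
  edge (13,16)–(24,16): clear
  edge (24,16)–(24,20): clear
  edge (24,20)–(17,24): clear
  edge (17,24)–(13,16): clear
  midpoint (3,15) outside
  → clear
Obstacle 3 [(0,2) (9,1) (11,11)]:
  edge (0,2)–(9,1): clear
  edge (9,1)–(11,11): clear
  edge (11,11)–(0,2): clear
  midpoint (3,15) outside
  → clear
Obstacle 4 [(0,18) (10,14) (10,20) (8,24) (0,19)]:
  edge (0,18)–(10,14): crosses AB
  edge (10,14)–(10,20): clear
  edge (10,20)–(8,24): clear
  edge (8,24)–(0,19): crosses AB
  edge (0,19)–(0,18): clear
  → BLOCKED

BLOCKED by obstacle 4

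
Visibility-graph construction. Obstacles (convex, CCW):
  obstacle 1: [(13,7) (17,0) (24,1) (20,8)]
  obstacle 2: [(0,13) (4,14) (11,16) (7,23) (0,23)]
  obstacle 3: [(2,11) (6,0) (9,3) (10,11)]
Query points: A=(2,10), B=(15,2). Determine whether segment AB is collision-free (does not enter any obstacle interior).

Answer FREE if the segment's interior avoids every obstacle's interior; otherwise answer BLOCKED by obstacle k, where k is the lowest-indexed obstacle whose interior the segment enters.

Obstacle 1 [(13,7) (17,0) (24,1) (20,8)]:
  edge (13,7)–(17,0): clear
  edge (17,0)–(24,1): clear
  edge (24,1)–(20,8): clear
  edge (20,8)–(13,7): clear
  midpoint (17/2,6) outside
  → clear
Obstacle 2 [(0,13) (4,14) (11,16) (7,23) (0,23)]:
  edge (0,13)–(4,14): clear
  edge (4,14)–(11,16): clear
  edge (11,16)–(7,23): clear
  edge (7,23)–(0,23): clear
  edge (0,23)–(0,13): clear
  midpoint (17/2,6) outside
  → clear
Obstacle 3 [(2,11) (6,0) (9,3) (10,11)]:
  edge (2,11)–(6,0): crosses AB
  edge (6,0)–(9,3): clear
  edge (9,3)–(10,11): crosses AB
  edge (10,11)–(2,11): clear
  → BLOCKED

BLOCKED by obstacle 3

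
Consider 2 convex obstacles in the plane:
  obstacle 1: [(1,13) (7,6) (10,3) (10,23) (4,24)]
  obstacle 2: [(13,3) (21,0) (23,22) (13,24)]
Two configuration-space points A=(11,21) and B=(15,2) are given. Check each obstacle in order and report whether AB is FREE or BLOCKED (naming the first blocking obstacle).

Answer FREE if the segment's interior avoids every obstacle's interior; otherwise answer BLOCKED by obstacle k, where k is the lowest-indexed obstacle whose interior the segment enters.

BLOCKED by obstacle 2

Obstacle 1 [(1,13) (7,6) (10,3) (10,23) (4,24)]:
  edge (1,13)–(7,6): clear
  edge (7,6)–(10,3): clear
  edge (10,3)–(10,23): clear
  edge (10,23)–(4,24): clear
  edge (4,24)–(1,13): clear
  midpoint (13,23/2) outside
  → clear
Obstacle 2 [(13,3) (21,0) (23,22) (13,24)]:
  edge (13,3)–(21,0): crosses AB
  edge (21,0)–(23,22): clear
  edge (23,22)–(13,24): clear
  edge (13,24)–(13,3): crosses AB
  → BLOCKED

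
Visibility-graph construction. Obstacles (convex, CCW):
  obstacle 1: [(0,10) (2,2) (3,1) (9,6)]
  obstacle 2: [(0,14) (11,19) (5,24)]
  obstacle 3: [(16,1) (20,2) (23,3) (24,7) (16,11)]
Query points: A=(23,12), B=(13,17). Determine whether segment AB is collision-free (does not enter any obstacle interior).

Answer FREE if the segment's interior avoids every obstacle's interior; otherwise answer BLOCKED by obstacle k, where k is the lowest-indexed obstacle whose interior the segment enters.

FREE

Obstacle 1 [(0,10) (2,2) (3,1) (9,6)]:
  edge (0,10)–(2,2): clear
  edge (2,2)–(3,1): clear
  edge (3,1)–(9,6): clear
  edge (9,6)–(0,10): clear
  midpoint (18,29/2) outside
  → clear
Obstacle 2 [(0,14) (11,19) (5,24)]:
  edge (0,14)–(11,19): clear
  edge (11,19)–(5,24): clear
  edge (5,24)–(0,14): clear
  midpoint (18,29/2) outside
  → clear
Obstacle 3 [(16,1) (20,2) (23,3) (24,7) (16,11)]:
  edge (16,1)–(20,2): clear
  edge (20,2)–(23,3): clear
  edge (23,3)–(24,7): clear
  edge (24,7)–(16,11): clear
  edge (16,11)–(16,1): clear
  midpoint (18,29/2) outside
  → clear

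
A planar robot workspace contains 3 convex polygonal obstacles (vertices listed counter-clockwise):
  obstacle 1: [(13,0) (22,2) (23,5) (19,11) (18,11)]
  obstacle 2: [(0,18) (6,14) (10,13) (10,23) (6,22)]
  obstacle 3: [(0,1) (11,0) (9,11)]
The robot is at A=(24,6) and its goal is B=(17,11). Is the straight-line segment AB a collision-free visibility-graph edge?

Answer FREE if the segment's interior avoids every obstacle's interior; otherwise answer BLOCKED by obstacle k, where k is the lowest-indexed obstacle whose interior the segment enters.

Obstacle 1 [(13,0) (22,2) (23,5) (19,11) (18,11)]:
  edge (13,0)–(22,2): clear
  edge (22,2)–(23,5): clear
  edge (23,5)–(19,11): crosses AB
  edge (19,11)–(18,11): clear
  edge (18,11)–(13,0): crosses AB
  → BLOCKED
Obstacle 2 [(0,18) (6,14) (10,13) (10,23) (6,22)]:
  edge (0,18)–(6,14): clear
  edge (6,14)–(10,13): clear
  edge (10,13)–(10,23): clear
  edge (10,23)–(6,22): clear
  edge (6,22)–(0,18): clear
  midpoint (41/2,17/2) outside
  → clear
Obstacle 3 [(0,1) (11,0) (9,11)]:
  edge (0,1)–(11,0): clear
  edge (11,0)–(9,11): clear
  edge (9,11)–(0,1): clear
  midpoint (41/2,17/2) outside
  → clear

BLOCKED by obstacle 1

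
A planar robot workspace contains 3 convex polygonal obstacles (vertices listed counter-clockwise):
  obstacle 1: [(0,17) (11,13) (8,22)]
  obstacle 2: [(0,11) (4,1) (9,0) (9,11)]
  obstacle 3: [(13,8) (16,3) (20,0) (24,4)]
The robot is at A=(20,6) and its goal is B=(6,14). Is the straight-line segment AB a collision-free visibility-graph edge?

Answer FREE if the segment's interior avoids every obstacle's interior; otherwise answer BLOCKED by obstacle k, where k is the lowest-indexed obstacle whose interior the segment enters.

FREE

Obstacle 1 [(0,17) (11,13) (8,22)]:
  edge (0,17)–(11,13): clear
  edge (11,13)–(8,22): clear
  edge (8,22)–(0,17): clear
  midpoint (13,10) outside
  → clear
Obstacle 2 [(0,11) (4,1) (9,0) (9,11)]:
  edge (0,11)–(4,1): clear
  edge (4,1)–(9,0): clear
  edge (9,0)–(9,11): clear
  edge (9,11)–(0,11): clear
  midpoint (13,10) outside
  → clear
Obstacle 3 [(13,8) (16,3) (20,0) (24,4)]:
  edge (13,8)–(16,3): clear
  edge (16,3)–(20,0): clear
  edge (20,0)–(24,4): clear
  edge (24,4)–(13,8): clear
  midpoint (13,10) outside
  → clear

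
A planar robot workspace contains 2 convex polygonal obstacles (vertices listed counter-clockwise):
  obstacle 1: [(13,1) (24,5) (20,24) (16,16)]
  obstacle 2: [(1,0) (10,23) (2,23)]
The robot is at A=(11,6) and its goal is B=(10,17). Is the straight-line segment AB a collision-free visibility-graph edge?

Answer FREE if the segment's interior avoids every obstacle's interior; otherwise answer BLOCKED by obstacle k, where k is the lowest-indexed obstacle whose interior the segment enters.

FREE

Obstacle 1 [(13,1) (24,5) (20,24) (16,16)]:
  edge (13,1)–(24,5): clear
  edge (24,5)–(20,24): clear
  edge (20,24)–(16,16): clear
  edge (16,16)–(13,1): clear
  midpoint (21/2,23/2) outside
  → clear
Obstacle 2 [(1,0) (10,23) (2,23)]:
  edge (1,0)–(10,23): clear
  edge (10,23)–(2,23): clear
  edge (2,23)–(1,0): clear
  midpoint (21/2,23/2) outside
  → clear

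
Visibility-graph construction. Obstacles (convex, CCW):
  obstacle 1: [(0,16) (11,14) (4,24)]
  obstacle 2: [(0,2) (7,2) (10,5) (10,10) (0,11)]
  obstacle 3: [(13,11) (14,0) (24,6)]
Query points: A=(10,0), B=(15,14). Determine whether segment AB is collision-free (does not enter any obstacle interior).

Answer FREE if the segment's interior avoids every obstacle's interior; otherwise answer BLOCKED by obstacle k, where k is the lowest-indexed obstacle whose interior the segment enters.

Obstacle 1 [(0,16) (11,14) (4,24)]:
  edge (0,16)–(11,14): clear
  edge (11,14)–(4,24): clear
  edge (4,24)–(0,16): clear
  midpoint (25/2,7) outside
  → clear
Obstacle 2 [(0,2) (7,2) (10,5) (10,10) (0,11)]:
  edge (0,2)–(7,2): clear
  edge (7,2)–(10,5): clear
  edge (10,5)–(10,10): clear
  edge (10,10)–(0,11): clear
  edge (0,11)–(0,2): clear
  midpoint (25/2,7) outside
  → clear
Obstacle 3 [(13,11) (14,0) (24,6)]:
  edge (13,11)–(14,0): crosses AB
  edge (14,0)–(24,6): clear
  edge (24,6)–(13,11): crosses AB
  → BLOCKED

BLOCKED by obstacle 3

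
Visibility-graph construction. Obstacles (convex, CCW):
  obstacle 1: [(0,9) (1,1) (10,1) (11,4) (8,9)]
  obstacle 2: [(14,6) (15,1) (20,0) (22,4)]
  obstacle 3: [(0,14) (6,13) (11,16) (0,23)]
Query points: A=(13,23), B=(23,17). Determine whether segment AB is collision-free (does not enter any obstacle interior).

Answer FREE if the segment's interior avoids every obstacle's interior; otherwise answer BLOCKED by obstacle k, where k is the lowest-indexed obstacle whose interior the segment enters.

FREE

Obstacle 1 [(0,9) (1,1) (10,1) (11,4) (8,9)]:
  edge (0,9)–(1,1): clear
  edge (1,1)–(10,1): clear
  edge (10,1)–(11,4): clear
  edge (11,4)–(8,9): clear
  edge (8,9)–(0,9): clear
  midpoint (18,20) outside
  → clear
Obstacle 2 [(14,6) (15,1) (20,0) (22,4)]:
  edge (14,6)–(15,1): clear
  edge (15,1)–(20,0): clear
  edge (20,0)–(22,4): clear
  edge (22,4)–(14,6): clear
  midpoint (18,20) outside
  → clear
Obstacle 3 [(0,14) (6,13) (11,16) (0,23)]:
  edge (0,14)–(6,13): clear
  edge (6,13)–(11,16): clear
  edge (11,16)–(0,23): clear
  edge (0,23)–(0,14): clear
  midpoint (18,20) outside
  → clear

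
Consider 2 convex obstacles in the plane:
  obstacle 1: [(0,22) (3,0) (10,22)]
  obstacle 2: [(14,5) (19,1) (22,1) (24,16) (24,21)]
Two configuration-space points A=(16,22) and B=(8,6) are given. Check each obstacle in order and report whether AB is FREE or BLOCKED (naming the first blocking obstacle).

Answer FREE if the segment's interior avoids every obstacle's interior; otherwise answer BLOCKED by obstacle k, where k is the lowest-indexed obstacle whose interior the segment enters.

Obstacle 1 [(0,22) (3,0) (10,22)]:
  edge (0,22)–(3,0): clear
  edge (3,0)–(10,22): clear
  edge (10,22)–(0,22): clear
  midpoint (12,14) outside
  → clear
Obstacle 2 [(14,5) (19,1) (22,1) (24,16) (24,21)]:
  edge (14,5)–(19,1): clear
  edge (19,1)–(22,1): clear
  edge (22,1)–(24,16): clear
  edge (24,16)–(24,21): clear
  edge (24,21)–(14,5): clear
  midpoint (12,14) outside
  → clear

FREE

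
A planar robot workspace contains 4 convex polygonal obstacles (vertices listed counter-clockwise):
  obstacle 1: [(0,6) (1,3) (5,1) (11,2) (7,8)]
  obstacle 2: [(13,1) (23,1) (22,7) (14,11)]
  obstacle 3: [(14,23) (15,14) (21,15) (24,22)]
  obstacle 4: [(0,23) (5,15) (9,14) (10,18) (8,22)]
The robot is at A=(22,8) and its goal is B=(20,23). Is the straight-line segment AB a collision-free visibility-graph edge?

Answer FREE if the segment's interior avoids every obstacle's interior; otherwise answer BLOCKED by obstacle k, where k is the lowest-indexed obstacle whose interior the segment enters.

Obstacle 1 [(0,6) (1,3) (5,1) (11,2) (7,8)]:
  edge (0,6)–(1,3): clear
  edge (1,3)–(5,1): clear
  edge (5,1)–(11,2): clear
  edge (11,2)–(7,8): clear
  edge (7,8)–(0,6): clear
  midpoint (21,31/2) outside
  → clear
Obstacle 2 [(13,1) (23,1) (22,7) (14,11)]:
  edge (13,1)–(23,1): clear
  edge (23,1)–(22,7): clear
  edge (22,7)–(14,11): clear
  edge (14,11)–(13,1): clear
  midpoint (21,31/2) outside
  → clear
Obstacle 3 [(14,23) (15,14) (21,15) (24,22)]:
  edge (14,23)–(15,14): clear
  edge (15,14)–(21,15): clear
  edge (21,15)–(24,22): crosses AB
  edge (24,22)–(14,23): crosses AB
  → BLOCKED
Obstacle 4 [(0,23) (5,15) (9,14) (10,18) (8,22)]:
  edge (0,23)–(5,15): clear
  edge (5,15)–(9,14): clear
  edge (9,14)–(10,18): clear
  edge (10,18)–(8,22): clear
  edge (8,22)–(0,23): clear
  midpoint (21,31/2) outside
  → clear

BLOCKED by obstacle 3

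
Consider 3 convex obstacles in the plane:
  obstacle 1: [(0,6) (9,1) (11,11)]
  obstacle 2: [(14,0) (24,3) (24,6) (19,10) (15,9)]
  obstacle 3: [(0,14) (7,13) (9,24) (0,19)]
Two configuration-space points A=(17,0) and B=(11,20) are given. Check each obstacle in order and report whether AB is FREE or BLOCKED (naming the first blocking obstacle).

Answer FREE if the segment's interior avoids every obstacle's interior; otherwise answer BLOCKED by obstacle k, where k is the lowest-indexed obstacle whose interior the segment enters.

Obstacle 1 [(0,6) (9,1) (11,11)]:
  edge (0,6)–(9,1): clear
  edge (9,1)–(11,11): clear
  edge (11,11)–(0,6): clear
  midpoint (14,10) outside
  → clear
Obstacle 2 [(14,0) (24,3) (24,6) (19,10) (15,9)]:
  edge (14,0)–(24,3): crosses AB
  edge (24,3)–(24,6): clear
  edge (24,6)–(19,10): clear
  edge (19,10)–(15,9): clear
  edge (15,9)–(14,0): crosses AB
  → BLOCKED
Obstacle 3 [(0,14) (7,13) (9,24) (0,19)]:
  edge (0,14)–(7,13): clear
  edge (7,13)–(9,24): clear
  edge (9,24)–(0,19): clear
  edge (0,19)–(0,14): clear
  midpoint (14,10) outside
  → clear

BLOCKED by obstacle 2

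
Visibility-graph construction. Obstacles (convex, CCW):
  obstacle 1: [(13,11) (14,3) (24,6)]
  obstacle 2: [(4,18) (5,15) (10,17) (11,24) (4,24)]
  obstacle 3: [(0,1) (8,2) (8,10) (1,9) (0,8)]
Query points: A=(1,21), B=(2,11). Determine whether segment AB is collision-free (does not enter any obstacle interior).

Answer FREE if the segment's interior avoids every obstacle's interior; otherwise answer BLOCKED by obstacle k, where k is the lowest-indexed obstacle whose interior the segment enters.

FREE

Obstacle 1 [(13,11) (14,3) (24,6)]:
  edge (13,11)–(14,3): clear
  edge (14,3)–(24,6): clear
  edge (24,6)–(13,11): clear
  midpoint (3/2,16) outside
  → clear
Obstacle 2 [(4,18) (5,15) (10,17) (11,24) (4,24)]:
  edge (4,18)–(5,15): clear
  edge (5,15)–(10,17): clear
  edge (10,17)–(11,24): clear
  edge (11,24)–(4,24): clear
  edge (4,24)–(4,18): clear
  midpoint (3/2,16) outside
  → clear
Obstacle 3 [(0,1) (8,2) (8,10) (1,9) (0,8)]:
  edge (0,1)–(8,2): clear
  edge (8,2)–(8,10): clear
  edge (8,10)–(1,9): clear
  edge (1,9)–(0,8): clear
  edge (0,8)–(0,1): clear
  midpoint (3/2,16) outside
  → clear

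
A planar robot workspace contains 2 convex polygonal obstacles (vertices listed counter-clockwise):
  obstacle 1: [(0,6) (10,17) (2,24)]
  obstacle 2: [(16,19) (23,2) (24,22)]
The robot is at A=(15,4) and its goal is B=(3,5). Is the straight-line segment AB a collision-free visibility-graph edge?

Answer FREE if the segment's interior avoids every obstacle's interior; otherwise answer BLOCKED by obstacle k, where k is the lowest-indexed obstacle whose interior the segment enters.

Obstacle 1 [(0,6) (10,17) (2,24)]:
  edge (0,6)–(10,17): clear
  edge (10,17)–(2,24): clear
  edge (2,24)–(0,6): clear
  midpoint (9,9/2) outside
  → clear
Obstacle 2 [(16,19) (23,2) (24,22)]:
  edge (16,19)–(23,2): clear
  edge (23,2)–(24,22): clear
  edge (24,22)–(16,19): clear
  midpoint (9,9/2) outside
  → clear

FREE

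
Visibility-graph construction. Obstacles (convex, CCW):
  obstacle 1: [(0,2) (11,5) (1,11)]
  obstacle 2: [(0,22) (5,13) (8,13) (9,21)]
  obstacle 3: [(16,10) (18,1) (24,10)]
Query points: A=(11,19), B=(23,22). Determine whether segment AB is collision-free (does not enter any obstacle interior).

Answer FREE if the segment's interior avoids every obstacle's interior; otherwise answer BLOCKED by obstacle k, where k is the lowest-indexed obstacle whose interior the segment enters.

FREE

Obstacle 1 [(0,2) (11,5) (1,11)]:
  edge (0,2)–(11,5): clear
  edge (11,5)–(1,11): clear
  edge (1,11)–(0,2): clear
  midpoint (17,41/2) outside
  → clear
Obstacle 2 [(0,22) (5,13) (8,13) (9,21)]:
  edge (0,22)–(5,13): clear
  edge (5,13)–(8,13): clear
  edge (8,13)–(9,21): clear
  edge (9,21)–(0,22): clear
  midpoint (17,41/2) outside
  → clear
Obstacle 3 [(16,10) (18,1) (24,10)]:
  edge (16,10)–(18,1): clear
  edge (18,1)–(24,10): clear
  edge (24,10)–(16,10): clear
  midpoint (17,41/2) outside
  → clear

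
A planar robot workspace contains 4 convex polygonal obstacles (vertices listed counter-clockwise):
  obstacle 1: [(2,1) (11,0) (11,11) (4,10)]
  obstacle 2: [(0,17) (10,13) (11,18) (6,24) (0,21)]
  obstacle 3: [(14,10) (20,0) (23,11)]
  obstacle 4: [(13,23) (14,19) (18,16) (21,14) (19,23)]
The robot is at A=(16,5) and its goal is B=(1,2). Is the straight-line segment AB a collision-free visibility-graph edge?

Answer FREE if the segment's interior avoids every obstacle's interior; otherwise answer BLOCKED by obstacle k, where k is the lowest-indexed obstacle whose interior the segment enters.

Obstacle 1 [(2,1) (11,0) (11,11) (4,10)]:
  edge (2,1)–(11,0): clear
  edge (11,0)–(11,11): crosses AB
  edge (11,11)–(4,10): clear
  edge (4,10)–(2,1): crosses AB
  → BLOCKED
Obstacle 2 [(0,17) (10,13) (11,18) (6,24) (0,21)]:
  edge (0,17)–(10,13): clear
  edge (10,13)–(11,18): clear
  edge (11,18)–(6,24): clear
  edge (6,24)–(0,21): clear
  edge (0,21)–(0,17): clear
  midpoint (17/2,7/2) outside
  → clear
Obstacle 3 [(14,10) (20,0) (23,11)]:
  edge (14,10)–(20,0): clear
  edge (20,0)–(23,11): clear
  edge (23,11)–(14,10): clear
  midpoint (17/2,7/2) outside
  → clear
Obstacle 4 [(13,23) (14,19) (18,16) (21,14) (19,23)]:
  edge (13,23)–(14,19): clear
  edge (14,19)–(18,16): clear
  edge (18,16)–(21,14): clear
  edge (21,14)–(19,23): clear
  edge (19,23)–(13,23): clear
  midpoint (17/2,7/2) outside
  → clear

BLOCKED by obstacle 1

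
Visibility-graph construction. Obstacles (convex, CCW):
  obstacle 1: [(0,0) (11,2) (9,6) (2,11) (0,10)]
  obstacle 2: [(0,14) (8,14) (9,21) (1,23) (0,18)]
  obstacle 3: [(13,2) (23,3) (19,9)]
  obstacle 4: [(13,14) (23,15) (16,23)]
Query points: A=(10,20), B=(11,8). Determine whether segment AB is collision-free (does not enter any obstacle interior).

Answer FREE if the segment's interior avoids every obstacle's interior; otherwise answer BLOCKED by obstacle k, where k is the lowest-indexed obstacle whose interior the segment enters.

FREE

Obstacle 1 [(0,0) (11,2) (9,6) (2,11) (0,10)]:
  edge (0,0)–(11,2): clear
  edge (11,2)–(9,6): clear
  edge (9,6)–(2,11): clear
  edge (2,11)–(0,10): clear
  edge (0,10)–(0,0): clear
  midpoint (21/2,14) outside
  → clear
Obstacle 2 [(0,14) (8,14) (9,21) (1,23) (0,18)]:
  edge (0,14)–(8,14): clear
  edge (8,14)–(9,21): clear
  edge (9,21)–(1,23): clear
  edge (1,23)–(0,18): clear
  edge (0,18)–(0,14): clear
  midpoint (21/2,14) outside
  → clear
Obstacle 3 [(13,2) (23,3) (19,9)]:
  edge (13,2)–(23,3): clear
  edge (23,3)–(19,9): clear
  edge (19,9)–(13,2): clear
  midpoint (21/2,14) outside
  → clear
Obstacle 4 [(13,14) (23,15) (16,23)]:
  edge (13,14)–(23,15): clear
  edge (23,15)–(16,23): clear
  edge (16,23)–(13,14): clear
  midpoint (21/2,14) outside
  → clear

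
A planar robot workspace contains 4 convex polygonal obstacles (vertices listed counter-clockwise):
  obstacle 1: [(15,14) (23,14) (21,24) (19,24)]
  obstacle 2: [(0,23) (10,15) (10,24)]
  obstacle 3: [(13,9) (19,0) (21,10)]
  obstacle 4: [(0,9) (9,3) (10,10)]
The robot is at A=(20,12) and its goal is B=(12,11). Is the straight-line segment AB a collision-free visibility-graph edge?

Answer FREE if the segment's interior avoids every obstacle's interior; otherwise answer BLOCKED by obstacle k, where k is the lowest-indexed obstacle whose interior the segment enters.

FREE

Obstacle 1 [(15,14) (23,14) (21,24) (19,24)]:
  edge (15,14)–(23,14): clear
  edge (23,14)–(21,24): clear
  edge (21,24)–(19,24): clear
  edge (19,24)–(15,14): clear
  midpoint (16,23/2) outside
  → clear
Obstacle 2 [(0,23) (10,15) (10,24)]:
  edge (0,23)–(10,15): clear
  edge (10,15)–(10,24): clear
  edge (10,24)–(0,23): clear
  midpoint (16,23/2) outside
  → clear
Obstacle 3 [(13,9) (19,0) (21,10)]:
  edge (13,9)–(19,0): clear
  edge (19,0)–(21,10): clear
  edge (21,10)–(13,9): clear
  midpoint (16,23/2) outside
  → clear
Obstacle 4 [(0,9) (9,3) (10,10)]:
  edge (0,9)–(9,3): clear
  edge (9,3)–(10,10): clear
  edge (10,10)–(0,9): clear
  midpoint (16,23/2) outside
  → clear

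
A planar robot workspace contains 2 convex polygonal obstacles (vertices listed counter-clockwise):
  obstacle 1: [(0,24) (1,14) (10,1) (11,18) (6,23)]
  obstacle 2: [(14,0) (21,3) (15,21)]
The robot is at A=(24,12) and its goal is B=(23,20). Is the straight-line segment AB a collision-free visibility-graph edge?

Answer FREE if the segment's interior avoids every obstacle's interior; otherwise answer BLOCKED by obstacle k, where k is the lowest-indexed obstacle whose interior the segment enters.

Obstacle 1 [(0,24) (1,14) (10,1) (11,18) (6,23)]:
  edge (0,24)–(1,14): clear
  edge (1,14)–(10,1): clear
  edge (10,1)–(11,18): clear
  edge (11,18)–(6,23): clear
  edge (6,23)–(0,24): clear
  midpoint (47/2,16) outside
  → clear
Obstacle 2 [(14,0) (21,3) (15,21)]:
  edge (14,0)–(21,3): clear
  edge (21,3)–(15,21): clear
  edge (15,21)–(14,0): clear
  midpoint (47/2,16) outside
  → clear

FREE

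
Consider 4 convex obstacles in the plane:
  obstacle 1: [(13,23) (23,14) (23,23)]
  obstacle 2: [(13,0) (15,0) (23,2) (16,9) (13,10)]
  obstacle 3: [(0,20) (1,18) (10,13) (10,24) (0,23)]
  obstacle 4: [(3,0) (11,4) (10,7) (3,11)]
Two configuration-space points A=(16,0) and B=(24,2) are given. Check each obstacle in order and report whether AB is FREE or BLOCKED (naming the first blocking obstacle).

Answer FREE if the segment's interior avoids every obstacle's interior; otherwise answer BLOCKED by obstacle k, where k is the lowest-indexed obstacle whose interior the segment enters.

FREE

Obstacle 1 [(13,23) (23,14) (23,23)]:
  edge (13,23)–(23,14): clear
  edge (23,14)–(23,23): clear
  edge (23,23)–(13,23): clear
  midpoint (20,1) outside
  → clear
Obstacle 2 [(13,0) (15,0) (23,2) (16,9) (13,10)]:
  edge (13,0)–(15,0): clear
  edge (15,0)–(23,2): clear
  edge (23,2)–(16,9): clear
  edge (16,9)–(13,10): clear
  edge (13,10)–(13,0): clear
  midpoint (20,1) outside
  → clear
Obstacle 3 [(0,20) (1,18) (10,13) (10,24) (0,23)]:
  edge (0,20)–(1,18): clear
  edge (1,18)–(10,13): clear
  edge (10,13)–(10,24): clear
  edge (10,24)–(0,23): clear
  edge (0,23)–(0,20): clear
  midpoint (20,1) outside
  → clear
Obstacle 4 [(3,0) (11,4) (10,7) (3,11)]:
  edge (3,0)–(11,4): clear
  edge (11,4)–(10,7): clear
  edge (10,7)–(3,11): clear
  edge (3,11)–(3,0): clear
  midpoint (20,1) outside
  → clear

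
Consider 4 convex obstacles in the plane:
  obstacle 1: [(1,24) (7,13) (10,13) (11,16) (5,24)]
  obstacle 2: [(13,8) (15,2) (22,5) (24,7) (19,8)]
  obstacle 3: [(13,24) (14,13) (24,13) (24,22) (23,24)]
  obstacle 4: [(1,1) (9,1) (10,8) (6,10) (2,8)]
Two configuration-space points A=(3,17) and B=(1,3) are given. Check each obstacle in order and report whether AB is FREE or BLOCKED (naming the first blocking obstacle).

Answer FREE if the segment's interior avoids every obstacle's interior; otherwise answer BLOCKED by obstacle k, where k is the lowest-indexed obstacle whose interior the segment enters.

Obstacle 1 [(1,24) (7,13) (10,13) (11,16) (5,24)]:
  edge (1,24)–(7,13): clear
  edge (7,13)–(10,13): clear
  edge (10,13)–(11,16): clear
  edge (11,16)–(5,24): clear
  edge (5,24)–(1,24): clear
  midpoint (2,10) outside
  → clear
Obstacle 2 [(13,8) (15,2) (22,5) (24,7) (19,8)]:
  edge (13,8)–(15,2): clear
  edge (15,2)–(22,5): clear
  edge (22,5)–(24,7): clear
  edge (24,7)–(19,8): clear
  edge (19,8)–(13,8): clear
  midpoint (2,10) outside
  → clear
Obstacle 3 [(13,24) (14,13) (24,13) (24,22) (23,24)]:
  edge (13,24)–(14,13): clear
  edge (14,13)–(24,13): clear
  edge (24,13)–(24,22): clear
  edge (24,22)–(23,24): clear
  edge (23,24)–(13,24): clear
  midpoint (2,10) outside
  → clear
Obstacle 4 [(1,1) (9,1) (10,8) (6,10) (2,8)]:
  edge (1,1)–(9,1): clear
  edge (9,1)–(10,8): clear
  edge (10,8)–(6,10): clear
  edge (6,10)–(2,8): clear
  edge (2,8)–(1,1): clear
  midpoint (2,10) outside
  → clear

FREE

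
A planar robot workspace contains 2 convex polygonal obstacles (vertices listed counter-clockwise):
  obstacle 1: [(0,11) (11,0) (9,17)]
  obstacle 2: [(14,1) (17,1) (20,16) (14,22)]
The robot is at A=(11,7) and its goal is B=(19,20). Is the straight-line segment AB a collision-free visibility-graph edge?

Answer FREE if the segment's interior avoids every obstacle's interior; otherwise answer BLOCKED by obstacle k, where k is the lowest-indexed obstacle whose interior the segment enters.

Obstacle 1 [(0,11) (11,0) (9,17)]:
  edge (0,11)–(11,0): clear
  edge (11,0)–(9,17): clear
  edge (9,17)–(0,11): clear
  midpoint (15,27/2) outside
  → clear
Obstacle 2 [(14,1) (17,1) (20,16) (14,22)]:
  edge (14,1)–(17,1): clear
  edge (17,1)–(20,16): clear
  edge (20,16)–(14,22): crosses AB
  edge (14,22)–(14,1): crosses AB
  → BLOCKED

BLOCKED by obstacle 2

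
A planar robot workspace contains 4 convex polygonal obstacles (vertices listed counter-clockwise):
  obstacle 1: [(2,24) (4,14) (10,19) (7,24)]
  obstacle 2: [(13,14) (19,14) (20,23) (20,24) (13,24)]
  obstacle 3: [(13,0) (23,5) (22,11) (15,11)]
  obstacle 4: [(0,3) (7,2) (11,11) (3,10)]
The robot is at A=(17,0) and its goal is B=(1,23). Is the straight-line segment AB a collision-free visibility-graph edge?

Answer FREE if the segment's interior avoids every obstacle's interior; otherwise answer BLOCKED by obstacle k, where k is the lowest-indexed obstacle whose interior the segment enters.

BLOCKED by obstacle 1

Obstacle 1 [(2,24) (4,14) (10,19) (7,24)]:
  edge (2,24)–(4,14): crosses AB
  edge (4,14)–(10,19): crosses AB
  edge (10,19)–(7,24): clear
  edge (7,24)–(2,24): clear
  → BLOCKED
Obstacle 2 [(13,14) (19,14) (20,23) (20,24) (13,24)]:
  edge (13,14)–(19,14): clear
  edge (19,14)–(20,23): clear
  edge (20,23)–(20,24): clear
  edge (20,24)–(13,24): clear
  edge (13,24)–(13,14): clear
  midpoint (9,23/2) outside
  → clear
Obstacle 3 [(13,0) (23,5) (22,11) (15,11)]:
  edge (13,0)–(23,5): crosses AB
  edge (23,5)–(22,11): clear
  edge (22,11)–(15,11): clear
  edge (15,11)–(13,0): crosses AB
  → BLOCKED
Obstacle 4 [(0,3) (7,2) (11,11) (3,10)]:
  edge (0,3)–(7,2): clear
  edge (7,2)–(11,11): crosses AB
  edge (11,11)–(3,10): crosses AB
  edge (3,10)–(0,3): clear
  → BLOCKED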